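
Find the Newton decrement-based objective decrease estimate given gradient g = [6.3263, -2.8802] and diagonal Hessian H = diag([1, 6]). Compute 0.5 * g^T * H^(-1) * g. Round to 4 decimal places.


Step 1: H is diagonal, so H^(-1) * g = [6.3263, -0.48].
Step 2: g^T H^(-1) g = sum_i g_i^2 / H_ii
  = (6.3263)^2/1 + (-2.8802)^2/6
  = 40.0221 + 1.3826 = 41.4047
Step 3: Objective decrease = 0.5 * g^T H^(-1) g = 20.7023


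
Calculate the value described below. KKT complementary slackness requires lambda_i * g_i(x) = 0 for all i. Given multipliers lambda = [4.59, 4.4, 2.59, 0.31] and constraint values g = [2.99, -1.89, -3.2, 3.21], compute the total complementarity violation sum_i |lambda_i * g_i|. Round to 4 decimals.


KKT complementary slackness check:
lambda_1 * g_1 = 4.59 * 2.99 = 13.7241
lambda_2 * g_2 = 4.4 * -1.89 = -8.316
lambda_3 * g_3 = 2.59 * -3.2 = -8.288
lambda_4 * g_4 = 0.31 * 3.21 = 0.9951
Total violation = 13.7241 + 8.316 + 8.288 + 0.9951 = 31.3232


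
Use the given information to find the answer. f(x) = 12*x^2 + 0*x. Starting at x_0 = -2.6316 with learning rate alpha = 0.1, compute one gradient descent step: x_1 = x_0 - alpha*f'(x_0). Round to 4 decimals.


We compute the gradient at x_0 and apply the update.
f'(x) = 24*x + 0
f'(-2.6316) = 24*-2.6316 + 0 = -63.1584
x_1 = -2.6316 - 0.1*-63.1584 = 3.6842


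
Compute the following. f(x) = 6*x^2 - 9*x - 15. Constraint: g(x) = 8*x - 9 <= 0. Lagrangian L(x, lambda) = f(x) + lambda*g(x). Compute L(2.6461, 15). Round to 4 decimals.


Step 1: Evaluate f(x).
f(2.6461) = 6*2.6461^2 - 9*2.6461 - 15 = 3.1962
Step 2: Evaluate g(x).
g(2.6461) = 8*2.6461 - 9 = 12.1688
Step 3: Compute Lagrangian.
L = 3.1962 + 15*12.1688 = 185.7282


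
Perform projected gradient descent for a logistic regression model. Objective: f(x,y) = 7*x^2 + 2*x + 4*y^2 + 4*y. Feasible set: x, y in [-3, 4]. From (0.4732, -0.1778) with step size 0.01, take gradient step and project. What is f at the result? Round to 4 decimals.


Step 1: Compute gradient at (0.4732, -0.1778).
grad_x = 2*7*0.4732 + 2 = 8.6248
grad_y = 2*4*-0.1778 + 4 = 2.5776
Step 2: Gradient step.
x_raw = 0.4732 - 0.01*8.6248 = 0.387
y_raw = -0.1778 - 0.01*2.5776 = -0.2036
Step 3: Project onto [-3, 4].
x_proj = clip(0.387) = 0.387
y_proj = clip(-0.2036) = -0.2036
Step 4: Evaluate f.
f(0.387, -0.2036) = 1.1735


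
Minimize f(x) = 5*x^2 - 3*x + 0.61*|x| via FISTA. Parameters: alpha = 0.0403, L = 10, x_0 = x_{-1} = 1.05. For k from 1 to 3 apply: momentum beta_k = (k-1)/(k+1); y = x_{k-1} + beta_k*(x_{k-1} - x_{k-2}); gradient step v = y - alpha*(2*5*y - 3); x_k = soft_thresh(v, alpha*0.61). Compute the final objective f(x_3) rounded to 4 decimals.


FISTA on f(x) = 5*x^2 - 3*x + 0.61*|x|
L = 10, alpha = 0.0403
Iteration 1: beta = 0.0, y = 1.05 + 0.0*(1.05 - 1.05) = 1.05
  grad(y) = 7.5, v = y - alpha*grad = 0.7478
  prox(v) = soft_thresh(0.7478, 0.0246) = 0.7232
Iteration 2: beta = 0.3333, y = 0.7232 + 0.3333*(0.7232 - 1.05) = 0.6142
  grad(y) = 3.1422, v = y - alpha*grad = 0.4876
  prox(v) = soft_thresh(0.4876, 0.0246) = 0.463
Iteration 3: beta = 0.5, y = 0.463 + 0.5*(0.463 - 0.7232) = 0.3329
  grad(y) = 0.3293, v = y - alpha*grad = 0.3197
  prox(v) = soft_thresh(0.3197, 0.0246) = 0.2951
f(x_3) = 5*0.2951^2 - 3*0.2951 + 0.61*|0.2951| = -0.2699


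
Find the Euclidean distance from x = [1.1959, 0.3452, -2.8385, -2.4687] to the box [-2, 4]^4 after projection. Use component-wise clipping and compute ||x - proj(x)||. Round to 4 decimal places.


Project each component onto [-2, 4].
clip(1.1959) = 1.1959, clip(0.3452) = 0.3452, clip(-2.8385) = -2.0, clip(-2.4687) = -2.0
Projection = [1.1959, 0.3452, -2.0, -2.0]
Squared diffs: [0.0, 0.0, 0.7031, 0.2197]
Distance = sqrt(0.9228) = 0.9606


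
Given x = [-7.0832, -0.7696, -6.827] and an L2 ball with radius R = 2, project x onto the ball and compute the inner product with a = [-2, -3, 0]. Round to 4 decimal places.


Step 1: Compute ||x|| (intermediates to 6 decimals).
||x|| = sqrt((-7.0832)^2 + (-0.7696)^2 + (-6.827)^2) = 9.867722
Step 2: Project.
Since ||x|| > R, scale = R/||x|| = 2/9.867722 = 0.202681, proj(x) = scale * x
proj(x) = [-1.43563, -0.155983, -1.383703]
Step 3: Dot product.
a^T * proj(x) = -2*(-1.43563) - 3*(-0.155983) + 0*(-1.383703) = 3.3392


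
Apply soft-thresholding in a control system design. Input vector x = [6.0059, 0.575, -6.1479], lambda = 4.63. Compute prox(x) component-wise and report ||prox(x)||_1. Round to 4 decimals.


Soft-thresholding with lambda = 4.63:
prox(6.0059) = sign(6.0059)*max(|6.0059| - 4.63, 0) = 1.3759
prox(0.575) = sign(0.575)*max(|0.575| - 4.63, 0) = 0.0
prox(-6.1479) = sign(-6.1479)*max(|-6.1479| - 4.63, 0) = -1.5179
prox(x) = [1.3759, 0.0, -1.5179]
||prox(x)||_1 = 1.3759 + 0.0 + 1.5179 = 2.8938


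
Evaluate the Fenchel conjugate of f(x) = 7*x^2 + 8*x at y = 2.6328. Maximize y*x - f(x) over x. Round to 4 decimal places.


f*(y) = sup_x {y*x - a*x^2 - b*x} = sup_x {(y-b)*x - a*x^2}
FOC: (y - b) - 2a*x = 0 => x* = (y - b)/(2a)
x* = (2.6328 - 8)/(2*7) = -0.3834
f*(2.6328) = (y-b)^2/(4a) = (2.6328 - 8)^2/(4*7)
= 28.8068/28 = 1.0288


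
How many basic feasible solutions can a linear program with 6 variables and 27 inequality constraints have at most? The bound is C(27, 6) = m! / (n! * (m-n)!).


Each vertex corresponds to some choice of n active constraints out of m, so the number of vertices is at most C(m, n) = m! / (n!(m-n)!).
m = 27, n = 6
Numerator: 27 * 26 * 25 * 24 * 23 * 22
Denominator: 6! = 720
C(27, 6) = 296010


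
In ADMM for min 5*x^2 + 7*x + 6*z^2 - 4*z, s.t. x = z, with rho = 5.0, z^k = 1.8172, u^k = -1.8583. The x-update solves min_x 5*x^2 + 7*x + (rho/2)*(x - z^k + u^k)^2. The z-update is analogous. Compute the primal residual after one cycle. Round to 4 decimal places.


ADMM iteration with rho = 5.0, z^k = 1.8172, u^k = -1.8583
Step 1: x-update.
Minimize 5*x^2 + 7*x + (5.0/2)*(x - 1.8172 - 1.8583)^2
FOC: (2*5 + 5.0)*x = -7 + 5.0*(1.8172 + 1.8583)
x^{k+1} = 0.7585
Step 2: z-update.
Minimize 6*z^2 - 4*z + (5.0/2)*(0.7585 - z - 1.8583)^2
FOC: (2*6 + 5.0)*z = 4 + 5.0*(0.7585 - 1.8583)
z^{k+1} = -0.0882
Step 3: u-update.
u^{k+1} = -1.8583 + 0.7585 + 0.0882 = -1.0116
Step 4: Primal residual = |0.7585 + 0.0882| = 0.8467


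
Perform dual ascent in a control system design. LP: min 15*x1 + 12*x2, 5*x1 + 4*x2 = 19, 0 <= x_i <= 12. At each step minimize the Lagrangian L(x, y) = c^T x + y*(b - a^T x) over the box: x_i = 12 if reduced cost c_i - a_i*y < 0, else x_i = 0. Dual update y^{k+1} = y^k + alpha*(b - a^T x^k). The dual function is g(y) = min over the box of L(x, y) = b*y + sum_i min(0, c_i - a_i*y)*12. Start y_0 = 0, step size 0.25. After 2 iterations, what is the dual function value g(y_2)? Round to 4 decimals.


Dual ascent for LP: min 15*x1 + 12*x2, 5*x1 + 4*x2 = 19, 0 <= x_i <= 12
Step 1: y^k = 0.0, reduced costs: (15.0, 12.0)
  x^k = (0.0, 0.0), subgradient = b - a^T x = 19.0
  y^{k+1} = 0.0 + 0.25*19.0 = 4.75
Step 2: y^k = 4.75, reduced costs: (-8.75, -7.0)
  x^k = (12.0, 12.0), subgradient = b - a^T x = -89.0
  y^{k+1} = 4.75 + 0.25*-89.0 = -17.5
Dual objective at y_2 = -17.5: reduced costs (102.5, 82.0), box minimizer x = (0.0, 0.0)
g(y_2) = b*y + (c1 - a1*y)*x1 + (c2 - a2*y)*x2 = 19*(-17.5) + 102.5*0.0 + 82.0*0.0 = -332.5 + 0.0 + 0.0 = -332.5


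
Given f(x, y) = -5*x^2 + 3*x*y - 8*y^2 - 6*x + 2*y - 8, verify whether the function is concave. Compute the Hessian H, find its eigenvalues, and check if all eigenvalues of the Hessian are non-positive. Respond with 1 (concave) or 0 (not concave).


The Hessian of f(x,y) = -5*x^2 + 3*x*y - 8*y^2 - 6*x + 2*y - 8 is:
H = [[-10, 3], [3, -16]]
Trace = -10 - 16 = -26
Determinant = -10*-16 - (3)^2 = 151
Discriminant = (-26)^2 - 4*151 = 72.0
Eigenvalues: lambda_1 = -17.2426, lambda_2 = -8.7574
The function is concave.

1


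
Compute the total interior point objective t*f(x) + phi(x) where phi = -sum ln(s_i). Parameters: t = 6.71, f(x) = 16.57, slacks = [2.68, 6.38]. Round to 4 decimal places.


Step 1: Compute log-barrier.
ln values: [0.9858, 1.8532]
phi = -(0.9858 + 1.8532) = -2.839
Step 2: Compute augmented objective.
t*f(x) = 6.71*16.57 = 111.1847
Total = 111.1847 - 2.839 = 108.3457


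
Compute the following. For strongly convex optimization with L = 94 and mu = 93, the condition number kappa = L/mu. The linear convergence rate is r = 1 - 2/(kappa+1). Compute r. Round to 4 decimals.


Step 1: Compute the condition number.
kappa = L/mu = 94/93 = 1.0108
Step 2: Compute the convergence rate.
r = 1 - 2/(kappa + 1) = 1 - 2*mu/(L + mu) = (L - mu)/(L + mu) = 1/187 = 0.0053


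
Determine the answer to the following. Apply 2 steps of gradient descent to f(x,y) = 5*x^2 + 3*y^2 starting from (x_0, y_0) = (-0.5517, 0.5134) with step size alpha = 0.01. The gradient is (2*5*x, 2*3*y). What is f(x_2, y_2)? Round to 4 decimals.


Gradient descent on f(x,y) = 5*x^2 + 3*y^2.
Starting point: (-0.5517, 0.5134), alpha = 0.01
Step 1: grad_x = 2*5*-0.5517 = -5.517, grad_y = 2*3*0.5134 = 3.0804
  x_1 = -0.5517 - 0.01*-5.517 = -0.4965
  y_1 = 0.5134 - 0.01*3.0804 = 0.4826
Step 2: grad_x = 2*5*-0.4965 = -4.9653, grad_y = 2*3*0.4826 = 2.8956
  x_2 = -0.4965 - 0.01*-4.9653 = -0.4469
  y_2 = 0.4826 - 0.01*2.8956 = 0.4536
f(-0.4469, 0.4536) = 5*(-0.4469)^2 + 3*0.4536^2 = 1.6159


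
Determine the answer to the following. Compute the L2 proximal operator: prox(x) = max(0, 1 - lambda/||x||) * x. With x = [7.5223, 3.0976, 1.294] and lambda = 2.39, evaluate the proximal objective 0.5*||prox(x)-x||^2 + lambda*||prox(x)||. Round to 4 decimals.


Step 1: Compute ||x||.
||x|| = 8.2374
Step 2: Compute scaling factor.
scale = max(0, 1 - 2.39/8.2374) = 0.7099
Step 3: prox(x) = [5.3398, 2.1989, 0.9186]
||prox(x)|| = 5.8474
Step 4: Proximal objective.
0.5*||prox-x||^2 = 2.8561
lambda*||prox|| = 13.9753
Total = 16.8313


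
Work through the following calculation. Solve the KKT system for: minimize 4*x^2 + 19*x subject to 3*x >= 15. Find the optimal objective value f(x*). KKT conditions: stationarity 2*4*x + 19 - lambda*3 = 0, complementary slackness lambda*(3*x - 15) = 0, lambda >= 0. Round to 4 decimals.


Step 1: Try lambda = 0 (constraint inactive).
x_unc = -19/(2*4) = -2.375
Check: 3*-2.375 = -7.125 < 15 -- violated!
Step 2: Constraint must be active: 3*x = 15
x* = 15/3 = 5.0
lambda = (2*4*5.0 + 19)/3 = 19.6667
Step 3: Compute optimal value.
f(x*) = 4*5.0^2 + 19*5.0 = 195.0


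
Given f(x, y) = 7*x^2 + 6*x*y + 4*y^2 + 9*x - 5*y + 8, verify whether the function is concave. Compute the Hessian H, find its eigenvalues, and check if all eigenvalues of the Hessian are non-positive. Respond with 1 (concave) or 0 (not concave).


The Hessian of f(x,y) = 7*x^2 + 6*x*y + 4*y^2 + 9*x - 5*y + 8 is:
H = [[14, 6], [6, 8]]
Trace = 14 + 8 = 22
Determinant = 14*8 - (6)^2 = 76
Discriminant = (22)^2 - 4*76 = 180.0
Eigenvalues: lambda_1 = 4.2918, lambda_2 = 17.7082
The function is not concave.

0


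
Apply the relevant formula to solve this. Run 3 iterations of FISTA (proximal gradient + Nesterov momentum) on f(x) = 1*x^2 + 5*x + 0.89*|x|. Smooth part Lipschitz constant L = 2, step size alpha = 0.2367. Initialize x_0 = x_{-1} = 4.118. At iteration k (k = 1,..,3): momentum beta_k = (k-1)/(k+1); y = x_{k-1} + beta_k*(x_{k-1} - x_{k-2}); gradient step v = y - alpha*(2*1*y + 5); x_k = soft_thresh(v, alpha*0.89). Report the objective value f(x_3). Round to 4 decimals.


FISTA on f(x) = 1*x^2 + 5*x + 0.89*|x|
L = 2, alpha = 0.2367
Iteration 1: beta = 0.0, y = 4.118 + 0.0*(4.118 - 4.118) = 4.118
  grad(y) = 13.236, v = y - alpha*grad = 0.985
  prox(v) = soft_thresh(0.985, 0.2107) = 0.7744
Iteration 2: beta = 0.3333, y = 0.7744 + 0.3333*(0.7744 - 4.118) = -0.3402
  grad(y) = 4.3197, v = y - alpha*grad = -1.3626
  prox(v) = soft_thresh(-1.3626, 0.2107) = -1.152
Iteration 3: beta = 0.5, y = -1.152 + 0.5*(-1.152 - 0.7744) = -2.1151
  grad(y) = 0.7697, v = y - alpha*grad = -2.2973
  prox(v) = soft_thresh(-2.2973, 0.2107) = -2.0867
f(x_3) = 1*(-2.0867)^2 + 5*(-2.0867) + 0.89*|-2.0867| = -4.222


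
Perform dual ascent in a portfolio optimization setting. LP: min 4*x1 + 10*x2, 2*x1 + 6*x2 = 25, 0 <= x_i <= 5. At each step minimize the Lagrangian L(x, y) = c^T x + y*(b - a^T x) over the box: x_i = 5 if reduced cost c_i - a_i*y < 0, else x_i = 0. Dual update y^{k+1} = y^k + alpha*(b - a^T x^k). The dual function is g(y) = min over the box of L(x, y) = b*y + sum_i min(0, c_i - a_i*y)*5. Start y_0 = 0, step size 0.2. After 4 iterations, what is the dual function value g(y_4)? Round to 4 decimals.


Dual ascent for LP: min 4*x1 + 10*x2, 2*x1 + 6*x2 = 25, 0 <= x_i <= 5
Step 1: y^k = 0.0, reduced costs: (4.0, 10.0)
  x^k = (0.0, 0.0), subgradient = b - a^T x = 25.0
  y^{k+1} = 0.0 + 0.2*25.0 = 5.0
Step 2: y^k = 5.0, reduced costs: (-6.0, -20.0)
  x^k = (5.0, 5.0), subgradient = b - a^T x = -15.0
  y^{k+1} = 5.0 + 0.2*-15.0 = 2.0
Step 3: y^k = 2.0, reduced costs: (0.0, -2.0)
  x^k = (0.0, 5.0), subgradient = b - a^T x = -5.0
  y^{k+1} = 2.0 + 0.2*-5.0 = 1.0
Step 4: y^k = 1.0, reduced costs: (2.0, 4.0)
  x^k = (0.0, 0.0), subgradient = b - a^T x = 25.0
  y^{k+1} = 1.0 + 0.2*25.0 = 6.0
Dual objective at y_4 = 6.0: reduced costs (-8.0, -26.0), box minimizer x = (5.0, 5.0)
g(y_4) = b*y + (c1 - a1*y)*x1 + (c2 - a2*y)*x2 = 25*6.0 + (-8.0)*5.0 + (-26.0)*5.0 = 150.0 - 40.0 - 130.0 = -20.0


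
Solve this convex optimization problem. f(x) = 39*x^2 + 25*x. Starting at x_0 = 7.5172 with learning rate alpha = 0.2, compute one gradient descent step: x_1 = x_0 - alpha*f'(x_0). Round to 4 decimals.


We compute the gradient at x_0 and apply the update.
f'(x) = 78*x + 25
f'(7.5172) = 78*7.5172 + 25 = 611.3416
x_1 = 7.5172 - 0.2*611.3416 = -114.7511


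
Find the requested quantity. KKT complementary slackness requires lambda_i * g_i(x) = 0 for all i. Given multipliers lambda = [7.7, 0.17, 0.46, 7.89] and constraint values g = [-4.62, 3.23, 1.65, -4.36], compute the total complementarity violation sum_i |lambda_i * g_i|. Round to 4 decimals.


KKT complementary slackness check:
lambda_1 * g_1 = 7.7 * -4.62 = -35.574
lambda_2 * g_2 = 0.17 * 3.23 = 0.5491
lambda_3 * g_3 = 0.46 * 1.65 = 0.759
lambda_4 * g_4 = 7.89 * -4.36 = -34.4004
Total violation = 35.574 + 0.5491 + 0.759 + 34.4004 = 71.2825


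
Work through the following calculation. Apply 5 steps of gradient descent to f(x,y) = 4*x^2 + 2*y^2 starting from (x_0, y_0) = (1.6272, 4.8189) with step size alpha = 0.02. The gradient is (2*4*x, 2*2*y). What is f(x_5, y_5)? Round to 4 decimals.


Gradient descent on f(x,y) = 4*x^2 + 2*y^2.
Starting point: (1.6272, 4.8189), alpha = 0.02
Step 1: grad_x = 2*4*1.6272 = 13.0176, grad_y = 2*2*4.8189 = 19.2756
  x_1 = 1.6272 - 0.02*13.0176 = 1.3668
  y_1 = 4.8189 - 0.02*19.2756 = 4.4334
Step 2: grad_x = 2*4*1.3668 = 10.9348, grad_y = 2*2*4.4334 = 17.7336
  x_2 = 1.3668 - 0.02*10.9348 = 1.1482
  y_2 = 4.4334 - 0.02*17.7336 = 4.0787
Step 3: grad_x = 2*4*1.1482 = 9.1852, grad_y = 2*2*4.0787 = 16.3149
  x_3 = 1.1482 - 0.02*9.1852 = 0.9644
  y_3 = 4.0787 - 0.02*16.3149 = 3.7524
Step 4: grad_x = 2*4*0.9644 = 7.7156, grad_y = 2*2*3.7524 = 15.0097
  x_4 = 0.9644 - 0.02*7.7156 = 0.8101
  y_4 = 3.7524 - 0.02*15.0097 = 3.4522
Step 5: grad_x = 2*4*0.8101 = 6.4811, grad_y = 2*2*3.4522 = 13.8089
  x_5 = 0.8101 - 0.02*6.4811 = 0.6805
  y_5 = 3.4522 - 0.02*13.8089 = 3.176
f(0.6805, 3.176) = 4*0.6805^2 + 2*3.176^2 = 22.027


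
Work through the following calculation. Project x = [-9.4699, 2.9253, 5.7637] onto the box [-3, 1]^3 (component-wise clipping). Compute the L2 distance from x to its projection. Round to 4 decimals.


Project each component onto [-3, 1].
clip(-9.4699) = -3.0, clip(2.9253) = 1.0, clip(5.7637) = 1.0
Projection = [-3.0, 1.0, 1.0]
Squared diffs: [41.8596, 3.7068, 22.6928]
Distance = sqrt(68.2592) = 8.2619


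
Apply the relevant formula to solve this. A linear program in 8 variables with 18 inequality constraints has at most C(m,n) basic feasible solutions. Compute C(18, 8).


Each vertex corresponds to some choice of n active constraints out of m, so the number of vertices is at most C(m, n) = m! / (n!(m-n)!).
m = 18, n = 8
Numerator: 18 * 17 * 16 * 15 * 14 * 13 * 12 * 11
Denominator: 8! = 40320
C(18, 8) = 43758


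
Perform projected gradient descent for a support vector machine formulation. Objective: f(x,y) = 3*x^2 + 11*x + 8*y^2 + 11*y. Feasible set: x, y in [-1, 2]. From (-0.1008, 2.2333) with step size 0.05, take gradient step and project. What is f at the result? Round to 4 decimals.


Step 1: Compute gradient at (-0.1008, 2.2333).
grad_x = 2*3*-0.1008 + 11 = 10.3952
grad_y = 2*8*2.2333 + 11 = 46.7328
Step 2: Gradient step.
x_raw = -0.1008 - 0.05*10.3952 = -0.6206
y_raw = 2.2333 - 0.05*46.7328 = -0.1033
Step 3: Project onto [-1, 2].
x_proj = clip(-0.6206) = -0.6206
y_proj = clip(-0.1033) = -0.1033
Step 4: Evaluate f.
f(-0.6206, -0.1033) = -6.7222


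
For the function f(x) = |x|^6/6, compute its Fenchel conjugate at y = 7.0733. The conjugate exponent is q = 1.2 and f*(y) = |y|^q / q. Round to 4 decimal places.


The conjugate exponent q satisfies 1/p + 1/q = 1.
p = 6, so q = 6/(6 - 1) = 1.2
|y|^q = 7.0733^1.2 = 10.4604
f*(7.0733) = 10.4604 / 1.2 = 8.717


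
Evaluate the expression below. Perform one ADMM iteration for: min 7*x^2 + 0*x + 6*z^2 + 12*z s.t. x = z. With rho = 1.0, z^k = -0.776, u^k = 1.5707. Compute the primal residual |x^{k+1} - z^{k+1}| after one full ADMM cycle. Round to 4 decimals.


ADMM iteration with rho = 1.0, z^k = -0.776, u^k = 1.5707
Step 1: x-update.
Minimize 7*x^2 + 0*x + (1.0/2)*(x + 0.776 + 1.5707)^2
FOC: (2*7 + 1.0)*x = 0 + 1.0*(-0.776 - 1.5707)
x^{k+1} = -0.1564
Step 2: z-update.
Minimize 6*z^2 + 12*z + (1.0/2)*(-0.1564 - z + 1.5707)^2
FOC: (2*6 + 1.0)*z = -12 + 1.0*(-0.1564 + 1.5707)
z^{k+1} = -0.8143
Step 3: u-update.
u^{k+1} = 1.5707 - 0.1564 + 0.8143 = 2.2285
Step 4: Primal residual = |-0.1564 + 0.8143| = 0.6578


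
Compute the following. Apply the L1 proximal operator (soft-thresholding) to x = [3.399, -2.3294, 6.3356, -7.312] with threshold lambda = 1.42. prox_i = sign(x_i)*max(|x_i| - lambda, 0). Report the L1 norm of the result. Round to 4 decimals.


Soft-thresholding with lambda = 1.42:
prox(3.399) = sign(3.399)*max(|3.399| - 1.42, 0) = 1.979
prox(-2.3294) = sign(-2.3294)*max(|-2.3294| - 1.42, 0) = -0.9094
prox(6.3356) = sign(6.3356)*max(|6.3356| - 1.42, 0) = 4.9156
prox(-7.312) = sign(-7.312)*max(|-7.312| - 1.42, 0) = -5.892
prox(x) = [1.979, -0.9094, 4.9156, -5.892]
||prox(x)||_1 = 1.979 + 0.9094 + 4.9156 + 5.892 = 13.696


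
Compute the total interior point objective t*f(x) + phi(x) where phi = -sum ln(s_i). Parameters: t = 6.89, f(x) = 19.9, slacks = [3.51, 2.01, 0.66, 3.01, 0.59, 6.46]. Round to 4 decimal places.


Step 1: Compute log-barrier.
ln values: [1.2556, 0.6981, -0.4155, 1.1019, -0.5276, 1.8656]
phi = -(1.2556 + 0.6981 - 0.4155 + 1.1019 - 0.5276 + 1.8656) = -3.9782
Step 2: Compute augmented objective.
t*f(x) = 6.89*19.9 = 137.111
Total = 137.111 - 3.9782 = 133.1328


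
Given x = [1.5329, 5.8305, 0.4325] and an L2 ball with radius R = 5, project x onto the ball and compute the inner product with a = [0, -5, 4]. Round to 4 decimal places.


Step 1: Compute ||x|| (intermediates to 6 decimals).
||x|| = sqrt(1.5329^2 + 5.8305^2 + 0.4325^2) = 6.044135
Step 2: Project.
Since ||x|| > R, scale = R/||x|| = 5/6.044135 = 0.827248, proj(x) = scale * x
proj(x) = [1.268088, 4.823269, 0.357785]
Step 3: Dot product.
a^T * proj(x) = 0*1.268088 - 5*4.823269 + 4*0.357785 = -22.6852


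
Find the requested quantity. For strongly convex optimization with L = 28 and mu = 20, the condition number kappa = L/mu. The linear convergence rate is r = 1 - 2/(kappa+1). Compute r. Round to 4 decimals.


Step 1: Compute the condition number.
kappa = L/mu = 28/20 = 1.4
Step 2: Compute the convergence rate.
r = 1 - 2/(kappa + 1) = 1 - 2*mu/(L + mu) = (L - mu)/(L + mu) = 8/48 = 0.1667


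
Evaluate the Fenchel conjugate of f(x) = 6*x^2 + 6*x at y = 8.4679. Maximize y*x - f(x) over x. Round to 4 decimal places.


f*(y) = sup_x {y*x - a*x^2 - b*x} = sup_x {(y-b)*x - a*x^2}
FOC: (y - b) - 2a*x = 0 => x* = (y - b)/(2a)
x* = (8.4679 - 6)/(2*6) = 0.2057
f*(8.4679) = (y-b)^2/(4a) = (8.4679 - 6)^2/(4*6)
= 6.0905/24 = 0.2538


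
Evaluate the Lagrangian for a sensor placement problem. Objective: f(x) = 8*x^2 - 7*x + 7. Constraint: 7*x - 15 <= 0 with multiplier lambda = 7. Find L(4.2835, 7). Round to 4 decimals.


Step 1: Evaluate f(x).
f(4.2835) = 8*4.2835^2 - 7*4.2835 + 7 = 123.8025
Step 2: Evaluate g(x).
g(4.2835) = 7*4.2835 - 15 = 14.9845
Step 3: Compute Lagrangian.
L = 123.8025 + 7*14.9845 = 228.694


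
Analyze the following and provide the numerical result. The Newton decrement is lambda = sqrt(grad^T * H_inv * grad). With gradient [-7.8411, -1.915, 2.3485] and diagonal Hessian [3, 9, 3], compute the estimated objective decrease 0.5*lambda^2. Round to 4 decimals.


Step 1: H is diagonal, so H^(-1) * g = [-2.6137, -0.2128, 0.7828].
Step 2: g^T H^(-1) g = sum_i g_i^2 / H_ii
  = (-7.8411)^2/3 + (-1.915)^2/9 + (2.3485)^2/3
  = 20.4943 + 0.4075 + 1.8385 = 22.7402
Step 3: Objective decrease = 0.5 * g^T H^(-1) g = 11.3701


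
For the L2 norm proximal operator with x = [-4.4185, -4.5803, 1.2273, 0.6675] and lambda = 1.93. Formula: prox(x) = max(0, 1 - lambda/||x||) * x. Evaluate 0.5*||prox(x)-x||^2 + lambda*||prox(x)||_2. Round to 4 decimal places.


Step 1: Compute ||x||.
||x|| = 6.5157
Step 2: Compute scaling factor.
scale = max(0, 1 - 1.93/6.5157) = 0.7038
Step 3: prox(x) = [-3.1097, -3.2236, 0.8638, 0.4698]
||prox(x)|| = 4.5857
Step 4: Proximal objective.
0.5*||prox-x||^2 = 1.8625
lambda*||prox|| = 8.8504
Total = 10.7128


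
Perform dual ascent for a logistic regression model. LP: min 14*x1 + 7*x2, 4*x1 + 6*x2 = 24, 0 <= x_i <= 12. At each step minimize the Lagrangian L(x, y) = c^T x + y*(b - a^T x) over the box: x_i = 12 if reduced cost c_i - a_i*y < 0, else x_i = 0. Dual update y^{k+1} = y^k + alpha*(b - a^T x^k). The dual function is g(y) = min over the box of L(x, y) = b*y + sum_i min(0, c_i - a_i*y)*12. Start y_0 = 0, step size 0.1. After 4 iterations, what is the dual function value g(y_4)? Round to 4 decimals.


Dual ascent for LP: min 14*x1 + 7*x2, 4*x1 + 6*x2 = 24, 0 <= x_i <= 12
Step 1: y^k = 0.0, reduced costs: (14.0, 7.0)
  x^k = (0.0, 0.0), subgradient = b - a^T x = 24.0
  y^{k+1} = 0.0 + 0.1*24.0 = 2.4
Step 2: y^k = 2.4, reduced costs: (4.4, -7.4)
  x^k = (0.0, 12.0), subgradient = b - a^T x = -48.0
  y^{k+1} = 2.4 + 0.1*-48.0 = -2.4
Step 3: y^k = -2.4, reduced costs: (23.6, 21.4)
  x^k = (0.0, 0.0), subgradient = b - a^T x = 24.0
  y^{k+1} = -2.4 + 0.1*24.0 = 0.0
Step 4: y^k = 0.0, reduced costs: (14.0, 7.0)
  x^k = (0.0, 0.0), subgradient = b - a^T x = 24.0
  y^{k+1} = 0.0 + 0.1*24.0 = 2.4
Dual objective at y_4 = 2.4: reduced costs (4.4, -7.4), box minimizer x = (0.0, 12.0)
g(y_4) = b*y + (c1 - a1*y)*x1 + (c2 - a2*y)*x2 = 24*2.4 + 4.4*0.0 + (-7.4)*12.0 = 57.6 + 0.0 - 88.8 = -31.2


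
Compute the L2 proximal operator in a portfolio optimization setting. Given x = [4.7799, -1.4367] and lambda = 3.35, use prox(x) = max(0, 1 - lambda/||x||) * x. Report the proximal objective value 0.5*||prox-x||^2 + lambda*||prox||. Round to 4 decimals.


Step 1: Compute ||x||.
||x|| = 4.9911
Step 2: Compute scaling factor.
scale = max(0, 1 - 3.35/4.9911) = 0.3288
Step 3: prox(x) = [1.5717, -0.4724]
||prox(x)|| = 1.6411
Step 4: Proximal objective.
0.5*||prox-x||^2 = 5.6113
lambda*||prox|| = 5.4977
Total = 11.1091


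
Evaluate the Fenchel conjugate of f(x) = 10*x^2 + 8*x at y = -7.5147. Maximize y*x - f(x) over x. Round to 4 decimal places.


f*(y) = sup_x {y*x - a*x^2 - b*x} = sup_x {(y-b)*x - a*x^2}
FOC: (y - b) - 2a*x = 0 => x* = (y - b)/(2a)
x* = (-7.5147 - 8)/(2*10) = -0.7757
f*(-7.5147) = (y-b)^2/(4a) = (-7.5147 - 8)^2/(4*10)
= 240.7059/40 = 6.0176


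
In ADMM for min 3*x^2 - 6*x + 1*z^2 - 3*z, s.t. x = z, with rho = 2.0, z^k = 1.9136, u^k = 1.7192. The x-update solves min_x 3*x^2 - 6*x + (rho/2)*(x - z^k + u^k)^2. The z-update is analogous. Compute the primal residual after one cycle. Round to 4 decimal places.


ADMM iteration with rho = 2.0, z^k = 1.9136, u^k = 1.7192
Step 1: x-update.
Minimize 3*x^2 - 6*x + (2.0/2)*(x - 1.9136 + 1.7192)^2
FOC: (2*3 + 2.0)*x = 6 + 2.0*(1.9136 - 1.7192)
x^{k+1} = 0.7986
Step 2: z-update.
Minimize 1*z^2 - 3*z + (2.0/2)*(0.7986 - z + 1.7192)^2
FOC: (2*1 + 2.0)*z = 3 + 2.0*(0.7986 + 1.7192)
z^{k+1} = 2.0089
Step 3: u-update.
u^{k+1} = 1.7192 + 0.7986 - 2.0089 = 0.5089
Step 4: Primal residual = |0.7986 - 2.0089| = 1.2103


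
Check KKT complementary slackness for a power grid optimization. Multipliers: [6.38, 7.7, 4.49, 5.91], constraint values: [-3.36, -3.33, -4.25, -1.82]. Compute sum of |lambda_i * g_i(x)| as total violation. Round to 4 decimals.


KKT complementary slackness check:
lambda_1 * g_1 = 6.38 * -3.36 = -21.4368
lambda_2 * g_2 = 7.7 * -3.33 = -25.641
lambda_3 * g_3 = 4.49 * -4.25 = -19.0825
lambda_4 * g_4 = 5.91 * -1.82 = -10.7562
Total violation = 21.4368 + 25.641 + 19.0825 + 10.7562 = 76.9165


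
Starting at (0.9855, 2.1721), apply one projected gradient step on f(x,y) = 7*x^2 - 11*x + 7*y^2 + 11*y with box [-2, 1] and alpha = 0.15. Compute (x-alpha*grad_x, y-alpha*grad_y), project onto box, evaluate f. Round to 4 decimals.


Step 1: Compute gradient at (0.9855, 2.1721).
grad_x = 2*7*0.9855 - 11 = 2.797
grad_y = 2*7*2.1721 + 11 = 41.4094
Step 2: Gradient step.
x_raw = 0.9855 - 0.15*2.797 = 0.566
y_raw = 2.1721 - 0.15*41.4094 = -4.0393
Step 3: Project onto [-2, 1].
x_proj = clip(0.566) = 0.566
y_proj = clip(-4.0393) = -2.0
Step 4: Evaluate f.
f(0.566, -2.0) = 2.0166


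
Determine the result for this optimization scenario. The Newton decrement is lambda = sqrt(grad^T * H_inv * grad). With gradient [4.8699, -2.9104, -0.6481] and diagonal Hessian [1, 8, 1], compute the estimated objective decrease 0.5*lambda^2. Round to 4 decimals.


Step 1: H is diagonal, so H^(-1) * g = [4.8699, -0.3638, -0.6481].
Step 2: g^T H^(-1) g = sum_i g_i^2 / H_ii
  = (4.8699)^2/1 + (-2.9104)^2/8 + (-0.6481)^2/1
  = 23.7159 + 1.0588 + 0.42 = 25.1948
Step 3: Objective decrease = 0.5 * g^T H^(-1) g = 12.5974


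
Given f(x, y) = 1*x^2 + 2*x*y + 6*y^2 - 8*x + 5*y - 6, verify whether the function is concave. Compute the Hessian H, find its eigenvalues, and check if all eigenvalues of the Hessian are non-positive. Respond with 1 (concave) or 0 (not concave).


The Hessian of f(x,y) = 1*x^2 + 2*x*y + 6*y^2 - 8*x + 5*y - 6 is:
H = [[2, 2], [2, 12]]
Trace = 2 + 12 = 14
Determinant = 2*12 - (2)^2 = 20
Discriminant = (14)^2 - 4*20 = 116.0
Eigenvalues: lambda_1 = 1.6148, lambda_2 = 12.3852
The function is not concave.

0


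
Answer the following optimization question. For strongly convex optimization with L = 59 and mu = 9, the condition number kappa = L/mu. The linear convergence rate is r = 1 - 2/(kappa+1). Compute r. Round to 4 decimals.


Step 1: Compute the condition number.
kappa = L/mu = 59/9 = 6.5556
Step 2: Compute the convergence rate.
r = 1 - 2/(kappa + 1) = 1 - 2*mu/(L + mu) = (L - mu)/(L + mu) = 50/68 = 0.7353


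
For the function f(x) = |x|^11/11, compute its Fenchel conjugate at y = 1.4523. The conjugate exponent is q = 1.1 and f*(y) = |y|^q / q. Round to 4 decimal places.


The conjugate exponent q satisfies 1/p + 1/q = 1.
p = 11, so q = 11/(11 - 1) = 1.1
|y|^q = 1.4523^1.1 = 1.5075
f*(1.4523) = 1.5075 / 1.1 = 1.3705


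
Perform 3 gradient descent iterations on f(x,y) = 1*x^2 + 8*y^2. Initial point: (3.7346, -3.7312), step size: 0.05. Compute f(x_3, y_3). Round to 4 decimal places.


Gradient descent on f(x,y) = 1*x^2 + 8*y^2.
Starting point: (3.7346, -3.7312), alpha = 0.05
Step 1: grad_x = 2*1*3.7346 = 7.4692, grad_y = 2*8*-3.7312 = -59.6992
  x_1 = 3.7346 - 0.05*7.4692 = 3.3611
  y_1 = -3.7312 - 0.05*-59.6992 = -0.7462
Step 2: grad_x = 2*1*3.3611 = 6.7223, grad_y = 2*8*-0.7462 = -11.9398
  x_2 = 3.3611 - 0.05*6.7223 = 3.025
  y_2 = -0.7462 - 0.05*-11.9398 = -0.1492
Step 3: grad_x = 2*1*3.025 = 6.0501, grad_y = 2*8*-0.1492 = -2.388
  x_3 = 3.025 - 0.05*6.0501 = 2.7225
  y_3 = -0.1492 - 0.05*-2.388 = -0.0298
f(2.7225, -0.0298) = 1*2.7225^2 + 8*(-0.0298)^2 = 7.4193


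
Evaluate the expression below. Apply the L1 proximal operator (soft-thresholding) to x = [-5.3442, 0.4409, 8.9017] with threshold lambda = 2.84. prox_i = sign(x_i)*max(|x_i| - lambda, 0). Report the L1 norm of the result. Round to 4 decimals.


Soft-thresholding with lambda = 2.84:
prox(-5.3442) = sign(-5.3442)*max(|-5.3442| - 2.84, 0) = -2.5042
prox(0.4409) = sign(0.4409)*max(|0.4409| - 2.84, 0) = 0.0
prox(8.9017) = sign(8.9017)*max(|8.9017| - 2.84, 0) = 6.0617
prox(x) = [-2.5042, 0.0, 6.0617]
||prox(x)||_1 = 2.5042 + 0.0 + 6.0617 = 8.5659


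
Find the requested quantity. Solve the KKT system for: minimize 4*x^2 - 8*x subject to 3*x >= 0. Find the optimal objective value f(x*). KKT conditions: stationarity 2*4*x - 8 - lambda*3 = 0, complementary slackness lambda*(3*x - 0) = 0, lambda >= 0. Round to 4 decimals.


Step 1: Try lambda = 0 (constraint inactive).
Stationarity: 2*4*x - 8 = 0
x* = 8/(2*4) = 1.0
Check constraint: 3*1.0 = 3.0 >= 0 -- satisfied.
Step 2: Compute optimal value.
f(x*) = 4*1.0^2 - 8*1.0 = -4.0


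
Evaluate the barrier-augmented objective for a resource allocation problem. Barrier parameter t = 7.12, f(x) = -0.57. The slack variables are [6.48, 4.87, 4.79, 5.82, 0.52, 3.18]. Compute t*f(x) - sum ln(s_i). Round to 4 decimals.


Step 1: Compute log-barrier.
ln values: [1.8687, 1.5831, 1.5665, 1.7613, -0.6539, 1.1569]
phi = -(1.8687 + 1.5831 + 1.5665 + 1.7613 - 0.6539 + 1.1569) = -7.2826
Step 2: Compute augmented objective.
t*f(x) = 7.12*-0.57 = -4.0584
Total = -4.0584 - 7.2826 = -11.341


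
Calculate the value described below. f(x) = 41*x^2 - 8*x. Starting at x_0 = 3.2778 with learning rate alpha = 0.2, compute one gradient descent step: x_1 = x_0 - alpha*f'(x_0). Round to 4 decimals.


We compute the gradient at x_0 and apply the update.
f'(x) = 82*x - 8
f'(3.2778) = 82*3.2778 - 8 = 260.7796
x_1 = 3.2778 - 0.2*260.7796 = -48.8781


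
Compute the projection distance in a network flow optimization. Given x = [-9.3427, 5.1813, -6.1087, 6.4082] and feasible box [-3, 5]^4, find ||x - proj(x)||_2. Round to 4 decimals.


Project each component onto [-3, 5].
clip(-9.3427) = -3.0, clip(5.1813) = 5.0, clip(-6.1087) = -3.0, clip(6.4082) = 5.0
Projection = [-3.0, 5.0, -3.0, 5.0]
Squared diffs: [40.2298, 0.0329, 9.664, 1.983]
Distance = sqrt(51.9097) = 7.2048


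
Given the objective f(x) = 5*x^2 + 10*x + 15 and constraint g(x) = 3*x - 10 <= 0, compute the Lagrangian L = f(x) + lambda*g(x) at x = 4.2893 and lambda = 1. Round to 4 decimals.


Step 1: Evaluate f(x).
f(4.2893) = 5*4.2893^2 + 10*4.2893 + 15 = 149.8835
Step 2: Evaluate g(x).
g(4.2893) = 3*4.2893 - 10 = 2.8679
Step 3: Compute Lagrangian.
L = 149.8835 + 1*2.8679 = 152.7514


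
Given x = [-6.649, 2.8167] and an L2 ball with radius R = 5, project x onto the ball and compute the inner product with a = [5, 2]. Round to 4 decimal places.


Step 1: Compute ||x|| (intermediates to 6 decimals).
||x|| = sqrt((-6.649)^2 + 2.8167^2) = 7.221011
Step 2: Project.
Since ||x|| > R, scale = R/||x|| = 5/7.221011 = 0.692424, proj(x) = scale * x
proj(x) = [-4.603927, 1.950351]
Step 3: Dot product.
a^T * proj(x) = 5*(-4.603927) + 2*1.950351 = -19.1189


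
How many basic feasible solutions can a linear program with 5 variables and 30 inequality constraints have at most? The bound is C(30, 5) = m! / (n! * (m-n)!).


Each vertex corresponds to some choice of n active constraints out of m, so the number of vertices is at most C(m, n) = m! / (n!(m-n)!).
m = 30, n = 5
Numerator: 30 * 29 * 28 * 27 * 26
Denominator: 5! = 120
C(30, 5) = 142506


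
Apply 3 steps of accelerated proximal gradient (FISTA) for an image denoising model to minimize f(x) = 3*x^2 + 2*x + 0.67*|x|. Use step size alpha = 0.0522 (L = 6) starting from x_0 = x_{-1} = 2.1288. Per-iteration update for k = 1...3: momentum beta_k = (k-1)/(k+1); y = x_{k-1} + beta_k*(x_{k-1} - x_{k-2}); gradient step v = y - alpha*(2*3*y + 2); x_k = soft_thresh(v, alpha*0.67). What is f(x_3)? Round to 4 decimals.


FISTA on f(x) = 3*x^2 + 2*x + 0.67*|x|
L = 6, alpha = 0.0522
Iteration 1: beta = 0.0, y = 2.1288 + 0.0*(2.1288 - 2.1288) = 2.1288
  grad(y) = 14.7728, v = y - alpha*grad = 1.3577
  prox(v) = soft_thresh(1.3577, 0.035) = 1.3227
Iteration 2: beta = 0.3333, y = 1.3227 + 0.3333*(1.3227 - 2.1288) = 1.054
  grad(y) = 8.3239, v = y - alpha*grad = 0.6195
  prox(v) = soft_thresh(0.6195, 0.035) = 0.5845
Iteration 3: beta = 0.5, y = 0.5845 + 0.5*(0.5845 - 1.3227) = 0.2154
  grad(y) = 3.2924, v = y - alpha*grad = 0.0435
  prox(v) = soft_thresh(0.0435, 0.035) = 0.0086
f(x_3) = 3*0.0086^2 + 2*0.0086 + 0.67*|0.0086| = 0.0231


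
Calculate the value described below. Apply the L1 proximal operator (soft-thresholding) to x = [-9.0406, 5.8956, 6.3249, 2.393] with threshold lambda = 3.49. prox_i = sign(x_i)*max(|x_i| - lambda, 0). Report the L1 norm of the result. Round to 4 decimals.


Soft-thresholding with lambda = 3.49:
prox(-9.0406) = sign(-9.0406)*max(|-9.0406| - 3.49, 0) = -5.5506
prox(5.8956) = sign(5.8956)*max(|5.8956| - 3.49, 0) = 2.4056
prox(6.3249) = sign(6.3249)*max(|6.3249| - 3.49, 0) = 2.8349
prox(2.393) = sign(2.393)*max(|2.393| - 3.49, 0) = 0.0
prox(x) = [-5.5506, 2.4056, 2.8349, 0.0]
||prox(x)||_1 = 5.5506 + 2.4056 + 2.8349 + 0.0 = 10.7911


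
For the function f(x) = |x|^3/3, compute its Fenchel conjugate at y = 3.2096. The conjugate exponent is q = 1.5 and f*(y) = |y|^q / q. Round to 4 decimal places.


The conjugate exponent q satisfies 1/p + 1/q = 1.
p = 3, so q = 3/(3 - 1) = 1.5
|y|^q = 3.2096^1.5 = 5.7501
f*(3.2096) = 5.7501 / 1.5 = 3.8334


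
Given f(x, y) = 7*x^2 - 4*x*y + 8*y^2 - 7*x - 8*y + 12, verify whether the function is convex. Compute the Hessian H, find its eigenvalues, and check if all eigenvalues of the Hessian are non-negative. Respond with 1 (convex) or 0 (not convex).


The Hessian of f(x,y) = 7*x^2 - 4*x*y + 8*y^2 - 7*x - 8*y + 12 is:
H = [[14, -4], [-4, 16]]
Trace = 14 + 16 = 30
Determinant = 14*16 - (-4)^2 = 208
Discriminant = (30)^2 - 4*208 = 68.0
Eigenvalues: lambda_1 = 10.8769, lambda_2 = 19.1231
The function is convex.

1


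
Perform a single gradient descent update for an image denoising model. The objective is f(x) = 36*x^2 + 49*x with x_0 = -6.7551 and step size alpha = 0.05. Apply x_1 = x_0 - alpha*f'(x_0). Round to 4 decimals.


We compute the gradient at x_0 and apply the update.
f'(x) = 72*x + 49
f'(-6.7551) = 72*-6.7551 + 49 = -437.3672
x_1 = -6.7551 - 0.05*-437.3672 = 15.1133


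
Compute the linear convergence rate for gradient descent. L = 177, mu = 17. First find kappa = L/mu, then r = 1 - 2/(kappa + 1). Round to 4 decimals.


Step 1: Compute the condition number.
kappa = L/mu = 177/17 = 10.4118
Step 2: Compute the convergence rate.
r = 1 - 2/(kappa + 1) = 1 - 2*mu/(L + mu) = (L - mu)/(L + mu) = 160/194 = 0.8247


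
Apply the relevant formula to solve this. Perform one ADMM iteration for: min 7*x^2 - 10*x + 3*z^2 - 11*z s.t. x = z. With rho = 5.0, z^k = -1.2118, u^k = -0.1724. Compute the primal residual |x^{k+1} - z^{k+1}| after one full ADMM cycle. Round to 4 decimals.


ADMM iteration with rho = 5.0, z^k = -1.2118, u^k = -0.1724
Step 1: x-update.
Minimize 7*x^2 - 10*x + (5.0/2)*(x + 1.2118 - 0.1724)^2
FOC: (2*7 + 5.0)*x = 10 + 5.0*(-1.2118 + 0.1724)
x^{k+1} = 0.2528
Step 2: z-update.
Minimize 3*z^2 - 11*z + (5.0/2)*(0.2528 - z - 0.1724)^2
FOC: (2*3 + 5.0)*z = 11 + 5.0*(0.2528 - 0.1724)
z^{k+1} = 1.0365
Step 3: u-update.
u^{k+1} = -0.1724 + 0.2528 - 1.0365 = -0.9562
Step 4: Primal residual = |0.2528 - 1.0365| = 0.7838


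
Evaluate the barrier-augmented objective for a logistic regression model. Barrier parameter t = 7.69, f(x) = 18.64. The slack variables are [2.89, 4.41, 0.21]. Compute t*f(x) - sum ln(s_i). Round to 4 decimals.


Step 1: Compute log-barrier.
ln values: [1.0613, 1.4839, -1.5606]
phi = -(1.0613 + 1.4839 - 1.5606) = -0.9845
Step 2: Compute augmented objective.
t*f(x) = 7.69*18.64 = 143.3416
Total = 143.3416 - 0.9845 = 142.3571


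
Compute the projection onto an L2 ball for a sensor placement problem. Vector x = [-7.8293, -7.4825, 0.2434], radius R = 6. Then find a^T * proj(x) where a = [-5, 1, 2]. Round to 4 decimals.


Step 1: Compute ||x|| (intermediates to 6 decimals).
||x|| = sqrt((-7.8293)^2 + (-7.4825)^2 + 0.2434^2) = 10.832589
Step 2: Project.
Since ||x|| > R, scale = R/||x|| = 6/10.832589 = 0.553884, proj(x) = scale * x
proj(x) = [-4.336524, -4.144437, 0.134815]
Step 3: Dot product.
a^T * proj(x) = -5*(-4.336524) + 1*(-4.144437) + 2*0.134815 = 17.8078


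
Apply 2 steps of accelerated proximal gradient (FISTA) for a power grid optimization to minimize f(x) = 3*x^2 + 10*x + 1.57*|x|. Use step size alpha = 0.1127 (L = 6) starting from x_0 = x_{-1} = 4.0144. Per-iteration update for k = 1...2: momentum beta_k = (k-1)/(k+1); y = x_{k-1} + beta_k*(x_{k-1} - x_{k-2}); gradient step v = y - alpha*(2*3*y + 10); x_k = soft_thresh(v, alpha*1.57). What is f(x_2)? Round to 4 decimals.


FISTA on f(x) = 3*x^2 + 10*x + 1.57*|x|
L = 6, alpha = 0.1127
Iteration 1: beta = 0.0, y = 4.0144 + 0.0*(4.0144 - 4.0144) = 4.0144
  grad(y) = 34.0864, v = y - alpha*grad = 0.1729
  prox(v) = soft_thresh(0.1729, 0.1769) = 0.0
Iteration 2: beta = 0.3333, y = 0.0 + 0.3333*(0.0 - 4.0144) = -1.3381
  grad(y) = 1.9712, v = y - alpha*grad = -1.5603
  prox(v) = soft_thresh(-1.5603, 0.1769) = -1.3833
f(x_2) = 3*(-1.3833)^2 + 10*(-1.3833) + 1.57*|-1.3833| = -5.9207


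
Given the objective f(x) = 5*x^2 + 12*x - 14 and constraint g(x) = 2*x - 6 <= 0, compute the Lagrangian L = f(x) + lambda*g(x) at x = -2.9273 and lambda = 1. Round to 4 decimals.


Step 1: Evaluate f(x).
f(-2.9273) = 5*(-2.9273)^2 + 12*(-2.9273) - 14 = -6.2822
Step 2: Evaluate g(x).
g(-2.9273) = 2*-2.9273 - 6 = -11.8546
Step 3: Compute Lagrangian.
L = -6.2822 + 1*-11.8546 = -18.1368


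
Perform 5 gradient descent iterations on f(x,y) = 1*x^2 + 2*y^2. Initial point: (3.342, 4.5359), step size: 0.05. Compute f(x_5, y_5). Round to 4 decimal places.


Gradient descent on f(x,y) = 1*x^2 + 2*y^2.
Starting point: (3.342, 4.5359), alpha = 0.05
Step 1: grad_x = 2*1*3.342 = 6.684, grad_y = 2*2*4.5359 = 18.1436
  x_1 = 3.342 - 0.05*6.684 = 3.0078
  y_1 = 4.5359 - 0.05*18.1436 = 3.6287
Step 2: grad_x = 2*1*3.0078 = 6.0156, grad_y = 2*2*3.6287 = 14.5149
  x_2 = 3.0078 - 0.05*6.0156 = 2.707
  y_2 = 3.6287 - 0.05*14.5149 = 2.903
Step 3: grad_x = 2*1*2.707 = 5.414, grad_y = 2*2*2.903 = 11.6119
  x_3 = 2.707 - 0.05*5.414 = 2.4363
  y_3 = 2.903 - 0.05*11.6119 = 2.3224
Step 4: grad_x = 2*1*2.4363 = 4.8726, grad_y = 2*2*2.3224 = 9.2895
  x_4 = 2.4363 - 0.05*4.8726 = 2.1927
  y_4 = 2.3224 - 0.05*9.2895 = 1.8579
Step 5: grad_x = 2*1*2.1927 = 4.3854, grad_y = 2*2*1.8579 = 7.4316
  x_5 = 2.1927 - 0.05*4.3854 = 1.9734
  y_5 = 1.8579 - 0.05*7.4316 = 1.4863
f(1.9734, 1.4863) = 1*1.9734^2 + 2*1.4863^2 = 8.3127


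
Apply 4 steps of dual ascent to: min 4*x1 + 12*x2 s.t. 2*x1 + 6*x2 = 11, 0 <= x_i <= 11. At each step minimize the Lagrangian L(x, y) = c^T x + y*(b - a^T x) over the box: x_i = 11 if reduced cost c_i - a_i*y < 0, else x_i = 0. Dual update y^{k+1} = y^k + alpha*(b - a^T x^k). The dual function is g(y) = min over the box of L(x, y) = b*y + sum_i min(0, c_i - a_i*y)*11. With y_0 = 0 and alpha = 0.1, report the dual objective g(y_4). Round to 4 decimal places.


Dual ascent for LP: min 4*x1 + 12*x2, 2*x1 + 6*x2 = 11, 0 <= x_i <= 11
Step 1: y^k = 0.0, reduced costs: (4.0, 12.0)
  x^k = (0.0, 0.0), subgradient = b - a^T x = 11.0
  y^{k+1} = 0.0 + 0.1*11.0 = 1.1
Step 2: y^k = 1.1, reduced costs: (1.8, 5.4)
  x^k = (0.0, 0.0), subgradient = b - a^T x = 11.0
  y^{k+1} = 1.1 + 0.1*11.0 = 2.2
Step 3: y^k = 2.2, reduced costs: (-0.4, -1.2)
  x^k = (11.0, 11.0), subgradient = b - a^T x = -77.0
  y^{k+1} = 2.2 + 0.1*-77.0 = -5.5
Step 4: y^k = -5.5, reduced costs: (15.0, 45.0)
  x^k = (0.0, 0.0), subgradient = b - a^T x = 11.0
  y^{k+1} = -5.5 + 0.1*11.0 = -4.4
Dual objective at y_4 = -4.4: reduced costs (12.8, 38.4), box minimizer x = (0.0, 0.0)
g(y_4) = b*y + (c1 - a1*y)*x1 + (c2 - a2*y)*x2 = 11*(-4.4) + 12.8*0.0 + 38.4*0.0 = -48.4 + 0.0 + 0.0 = -48.4
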